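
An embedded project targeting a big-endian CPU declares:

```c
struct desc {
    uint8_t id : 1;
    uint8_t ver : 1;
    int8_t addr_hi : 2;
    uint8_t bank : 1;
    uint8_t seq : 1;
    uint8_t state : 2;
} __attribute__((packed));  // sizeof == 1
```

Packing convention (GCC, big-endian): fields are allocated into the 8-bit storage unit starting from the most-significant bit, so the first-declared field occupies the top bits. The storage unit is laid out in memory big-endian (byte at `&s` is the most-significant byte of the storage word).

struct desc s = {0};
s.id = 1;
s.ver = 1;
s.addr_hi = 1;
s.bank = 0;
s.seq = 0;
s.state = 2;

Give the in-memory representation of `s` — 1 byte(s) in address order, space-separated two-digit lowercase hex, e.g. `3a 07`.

d2

[7+:1] id=1 & 0x1 = 0x1; word=0x80
[6+:1] ver=1 & 0x1 = 0x1; word=0xc0
[4+:2] addr_hi=1 & 0x3 = 0x1; word=0xd0
[3+:1] bank=0 & 0x1 = 0x0; word=0xd0
[2+:1] seq=0 & 0x1 = 0x0; word=0xd0
[0+:2] state=2 & 0x3 = 0x2; word=0xd2
word = 0xd2 → big-endian bytes:
  [0]=0xd2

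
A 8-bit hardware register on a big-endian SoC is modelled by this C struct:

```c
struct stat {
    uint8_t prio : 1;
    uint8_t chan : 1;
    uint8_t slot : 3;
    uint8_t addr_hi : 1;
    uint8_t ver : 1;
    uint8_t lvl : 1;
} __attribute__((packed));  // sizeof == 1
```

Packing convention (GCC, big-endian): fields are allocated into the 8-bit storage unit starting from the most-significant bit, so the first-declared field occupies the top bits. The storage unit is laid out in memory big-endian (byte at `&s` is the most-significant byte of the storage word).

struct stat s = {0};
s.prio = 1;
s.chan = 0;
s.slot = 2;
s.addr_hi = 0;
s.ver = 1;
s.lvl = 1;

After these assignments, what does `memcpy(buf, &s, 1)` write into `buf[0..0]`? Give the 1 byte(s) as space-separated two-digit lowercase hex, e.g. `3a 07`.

93

[7+:1] prio=1 & 0x1 = 0x1; word=0x80
[6+:1] chan=0 & 0x1 = 0x0; word=0x80
[3+:3] slot=2 & 0x7 = 0x2; word=0x90
[2+:1] addr_hi=0 & 0x1 = 0x0; word=0x90
[1+:1] ver=1 & 0x1 = 0x1; word=0x92
[0+:1] lvl=1 & 0x1 = 0x1; word=0x93
word = 0x93 → big-endian bytes:
  [0]=0x93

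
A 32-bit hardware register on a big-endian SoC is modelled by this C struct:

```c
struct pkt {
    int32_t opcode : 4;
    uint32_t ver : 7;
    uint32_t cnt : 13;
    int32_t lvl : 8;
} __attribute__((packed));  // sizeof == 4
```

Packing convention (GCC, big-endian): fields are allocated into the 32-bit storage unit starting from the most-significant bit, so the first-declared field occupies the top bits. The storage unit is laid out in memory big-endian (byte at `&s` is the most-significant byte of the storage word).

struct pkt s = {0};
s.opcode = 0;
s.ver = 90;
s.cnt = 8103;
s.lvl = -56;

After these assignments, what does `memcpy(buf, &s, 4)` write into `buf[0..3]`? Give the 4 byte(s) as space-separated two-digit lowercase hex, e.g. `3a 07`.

[28+:4] opcode=0 & 0xf = 0x0; word=0x00000000
[21+:7] ver=90 & 0x7f = 0x5a; word=0x0b400000
[8+:13] cnt=8103 & 0x1fff = 0x1fa7; word=0x0b5fa700
[0+:8] lvl=-56 & 0xff = 0xc8; word=0x0b5fa7c8
word = 0x0b5fa7c8 → big-endian bytes:
  [0]=0x0b  [1]=0x5f  [2]=0xa7  [3]=0xc8

0b 5f a7 c8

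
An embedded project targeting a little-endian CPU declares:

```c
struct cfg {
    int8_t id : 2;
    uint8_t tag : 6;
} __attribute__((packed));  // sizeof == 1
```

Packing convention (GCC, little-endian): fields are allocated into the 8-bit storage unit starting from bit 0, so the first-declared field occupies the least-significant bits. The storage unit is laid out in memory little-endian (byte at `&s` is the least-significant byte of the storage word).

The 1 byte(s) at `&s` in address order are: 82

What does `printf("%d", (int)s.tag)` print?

[0]=0x82 (little-endian) → word 0x82
id [0+:2] = (word>>0) & 0x3 = 2
tag [2+:6] = (word>>2) & 0x3f = 32  ←

32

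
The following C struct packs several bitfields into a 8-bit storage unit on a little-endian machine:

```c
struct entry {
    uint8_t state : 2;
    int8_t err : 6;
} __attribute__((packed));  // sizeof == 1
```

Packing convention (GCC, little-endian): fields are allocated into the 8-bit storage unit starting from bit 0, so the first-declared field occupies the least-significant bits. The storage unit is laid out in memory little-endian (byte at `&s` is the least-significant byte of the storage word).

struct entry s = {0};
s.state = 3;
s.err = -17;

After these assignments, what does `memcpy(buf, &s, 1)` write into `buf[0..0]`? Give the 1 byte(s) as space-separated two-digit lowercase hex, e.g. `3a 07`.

bf

state (2b) val=3 bits=0x3 at bit 0: 0x03
err (6b) val=-17 bits=0x2f at bit 2: 0xbf
word = 0xbf → little-endian bytes:
  [0]=0xbf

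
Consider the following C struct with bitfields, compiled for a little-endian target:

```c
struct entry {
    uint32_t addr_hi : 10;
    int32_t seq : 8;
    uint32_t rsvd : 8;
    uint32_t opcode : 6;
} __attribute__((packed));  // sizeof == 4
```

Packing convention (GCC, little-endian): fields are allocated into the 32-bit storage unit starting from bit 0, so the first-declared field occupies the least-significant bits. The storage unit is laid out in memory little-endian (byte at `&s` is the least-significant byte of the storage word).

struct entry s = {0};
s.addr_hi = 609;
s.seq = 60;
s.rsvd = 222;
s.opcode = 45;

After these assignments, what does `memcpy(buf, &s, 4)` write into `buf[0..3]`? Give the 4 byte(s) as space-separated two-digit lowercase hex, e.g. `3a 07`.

61 f2 78 b7

addr_hi:10 = 609 → 0x261 << 0 → word 0x00000261
seq:8 = 60 → 0x3c << 10 → word 0x0000f261
rsvd:8 = 222 → 0xde << 18 → word 0x0378f261
opcode:6 = 45 → 0x2d << 26 → word 0xb778f261
word = 0xb778f261 → little-endian bytes:
  [0]=0x61  [1]=0xf2  [2]=0x78  [3]=0xb7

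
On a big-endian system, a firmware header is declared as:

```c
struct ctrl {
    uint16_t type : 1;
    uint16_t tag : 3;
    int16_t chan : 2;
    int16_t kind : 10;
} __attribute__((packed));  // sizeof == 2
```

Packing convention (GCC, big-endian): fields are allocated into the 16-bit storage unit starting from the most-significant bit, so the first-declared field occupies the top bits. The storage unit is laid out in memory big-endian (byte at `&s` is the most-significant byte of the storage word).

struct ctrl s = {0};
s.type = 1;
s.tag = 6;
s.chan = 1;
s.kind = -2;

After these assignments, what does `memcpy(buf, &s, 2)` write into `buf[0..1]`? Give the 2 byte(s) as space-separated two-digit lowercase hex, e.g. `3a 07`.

[15+:1] type=1 & 0x1 = 0x1; word=0x8000
[12+:3] tag=6 & 0x7 = 0x6; word=0xe000
[10+:2] chan=1 & 0x3 = 0x1; word=0xe400
[0+:10] kind=-2 & 0x3ff = 0x3fe; word=0xe7fe
word = 0xe7fe → big-endian bytes:
  [0]=0xe7  [1]=0xfe

e7 fe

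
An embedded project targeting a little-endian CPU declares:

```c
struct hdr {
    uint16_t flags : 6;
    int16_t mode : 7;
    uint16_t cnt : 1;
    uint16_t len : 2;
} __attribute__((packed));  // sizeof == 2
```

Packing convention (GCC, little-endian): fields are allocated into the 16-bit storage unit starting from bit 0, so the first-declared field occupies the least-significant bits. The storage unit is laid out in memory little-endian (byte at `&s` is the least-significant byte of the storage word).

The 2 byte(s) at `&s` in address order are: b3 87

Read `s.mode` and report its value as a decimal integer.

[0]=0xb3 [1]=0x87 (little-endian) → word 0x87b3
flags:6 @ bit 0 → (0x87b3>>0)&0x3f = 0x33
mode:7 @ bit 6 → (0x87b3>>6)&0x7f = 0x1e  ←
cnt:1 @ bit 13 → (0x87b3>>13)&0x1 = 0x0
len:2 @ bit 14 → (0x87b3>>14)&0x3 = 0x2
mode signed 7b, MSB=0: value = 30

30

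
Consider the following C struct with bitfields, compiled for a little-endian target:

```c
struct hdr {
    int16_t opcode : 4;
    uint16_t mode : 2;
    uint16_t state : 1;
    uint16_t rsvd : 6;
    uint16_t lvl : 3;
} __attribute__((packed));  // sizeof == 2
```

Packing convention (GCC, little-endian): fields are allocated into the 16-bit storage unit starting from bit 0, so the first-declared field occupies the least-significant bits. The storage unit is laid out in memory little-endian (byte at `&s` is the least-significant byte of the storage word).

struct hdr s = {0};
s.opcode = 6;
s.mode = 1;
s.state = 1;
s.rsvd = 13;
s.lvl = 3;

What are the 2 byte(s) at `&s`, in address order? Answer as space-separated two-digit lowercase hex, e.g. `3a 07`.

[0+:4] opcode=6 & 0xf = 0x6; word=0x0006
[4+:2] mode=1 & 0x3 = 0x1; word=0x0016
[6+:1] state=1 & 0x1 = 0x1; word=0x0056
[7+:6] rsvd=13 & 0x3f = 0xd; word=0x06d6
[13+:3] lvl=3 & 0x7 = 0x3; word=0x66d6
word = 0x66d6 → little-endian bytes:
  [0]=0xd6  [1]=0x66

d6 66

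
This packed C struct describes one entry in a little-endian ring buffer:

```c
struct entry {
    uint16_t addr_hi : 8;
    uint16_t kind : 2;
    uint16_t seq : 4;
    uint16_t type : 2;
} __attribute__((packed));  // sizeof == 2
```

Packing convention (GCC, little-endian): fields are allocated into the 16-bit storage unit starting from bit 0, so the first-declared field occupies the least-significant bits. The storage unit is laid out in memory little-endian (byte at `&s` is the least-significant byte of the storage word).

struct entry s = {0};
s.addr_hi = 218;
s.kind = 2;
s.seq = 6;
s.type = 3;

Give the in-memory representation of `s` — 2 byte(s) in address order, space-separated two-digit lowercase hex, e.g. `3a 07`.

da da

addr_hi:8 = 218 → 0xda << 0 → word 0x00da
kind:2 = 2 → 0x2 << 8 → word 0x02da
seq:4 = 6 → 0x6 << 10 → word 0x1ada
type:2 = 3 → 0x3 << 14 → word 0xdada
word = 0xdada → little-endian bytes:
  [0]=0xda  [1]=0xda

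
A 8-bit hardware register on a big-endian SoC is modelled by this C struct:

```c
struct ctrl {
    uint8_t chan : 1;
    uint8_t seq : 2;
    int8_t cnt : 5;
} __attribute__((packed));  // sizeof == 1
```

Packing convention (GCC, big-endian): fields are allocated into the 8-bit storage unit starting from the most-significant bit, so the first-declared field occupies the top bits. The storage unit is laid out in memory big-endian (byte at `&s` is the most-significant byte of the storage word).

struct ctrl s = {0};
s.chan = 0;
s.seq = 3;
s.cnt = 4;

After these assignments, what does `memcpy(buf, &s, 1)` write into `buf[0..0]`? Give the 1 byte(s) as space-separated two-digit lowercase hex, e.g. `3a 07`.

64

[7+:1] chan=0 & 0x1 = 0x0; word=0x00
[5+:2] seq=3 & 0x3 = 0x3; word=0x60
[0+:5] cnt=4 & 0x1f = 0x4; word=0x64
word = 0x64 → big-endian bytes:
  [0]=0x64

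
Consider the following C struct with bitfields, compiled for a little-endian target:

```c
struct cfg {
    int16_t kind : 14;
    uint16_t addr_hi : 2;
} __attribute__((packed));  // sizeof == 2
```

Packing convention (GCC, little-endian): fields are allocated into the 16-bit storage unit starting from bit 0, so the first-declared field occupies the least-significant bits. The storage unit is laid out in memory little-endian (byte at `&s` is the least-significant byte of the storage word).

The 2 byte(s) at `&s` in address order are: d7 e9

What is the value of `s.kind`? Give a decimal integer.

-5673

[0]=0xd7 [1]=0xe9 (little-endian) → word 0xe9d7
kind [0+:14] = (word>>0) & 0x3fff = 10711  ←
addr_hi [14+:2] = (word>>14) & 0x3 = 3
kind signed 14b, MSB=1: 10711 - 16384 = -5673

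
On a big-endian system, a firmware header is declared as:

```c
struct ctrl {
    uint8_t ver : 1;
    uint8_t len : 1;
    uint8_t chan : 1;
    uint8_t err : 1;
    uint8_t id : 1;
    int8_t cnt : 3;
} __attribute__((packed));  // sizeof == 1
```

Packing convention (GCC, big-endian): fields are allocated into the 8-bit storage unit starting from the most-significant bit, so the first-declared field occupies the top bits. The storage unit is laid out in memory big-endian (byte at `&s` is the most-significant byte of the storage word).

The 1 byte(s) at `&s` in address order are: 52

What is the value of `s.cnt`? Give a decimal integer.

2

[0]=0x52 (big-endian) → word 0x52
ver:1 @ bit 7 → (0x52>>7)&0x1 = 0x0
len:1 @ bit 6 → (0x52>>6)&0x1 = 0x1
chan:1 @ bit 5 → (0x52>>5)&0x1 = 0x0
err:1 @ bit 4 → (0x52>>4)&0x1 = 0x1
id:1 @ bit 3 → (0x52>>3)&0x1 = 0x0
cnt:3 @ bit 0 → (0x52>>0)&0x7 = 0x2  ←
cnt signed 3b, MSB=0: value = 2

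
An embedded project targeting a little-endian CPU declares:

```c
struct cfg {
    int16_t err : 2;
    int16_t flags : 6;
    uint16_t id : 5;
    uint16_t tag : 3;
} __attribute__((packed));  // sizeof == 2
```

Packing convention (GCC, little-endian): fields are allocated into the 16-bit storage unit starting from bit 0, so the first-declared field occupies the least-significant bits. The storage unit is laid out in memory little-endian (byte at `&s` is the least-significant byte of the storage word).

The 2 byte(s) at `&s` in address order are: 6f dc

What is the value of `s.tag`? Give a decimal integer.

6

[0]=0x6f [1]=0xdc (little-endian) → word 0xdc6f
err:2 @ bit 0 → (0xdc6f>>0)&0x3 = 0x3
flags:6 @ bit 2 → (0xdc6f>>2)&0x3f = 0x1b
id:5 @ bit 8 → (0xdc6f>>8)&0x1f = 0x1c
tag:3 @ bit 13 → (0xdc6f>>13)&0x7 = 0x6  ←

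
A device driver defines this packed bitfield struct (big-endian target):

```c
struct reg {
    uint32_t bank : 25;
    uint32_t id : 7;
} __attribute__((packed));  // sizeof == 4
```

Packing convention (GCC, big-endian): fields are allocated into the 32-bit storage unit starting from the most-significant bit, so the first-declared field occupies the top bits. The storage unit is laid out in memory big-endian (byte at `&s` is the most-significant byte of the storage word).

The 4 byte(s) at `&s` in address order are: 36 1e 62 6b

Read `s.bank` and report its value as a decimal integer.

[0]=0x36 [1]=0x1e [2]=0x62 [3]=0x6b (big-endian) → word 0x361e626b
bank [7+:25] = (word>>7) & 0x1ffffff = 7093444  ←
id [0+:7] = (word>>0) & 0x7f = 107

7093444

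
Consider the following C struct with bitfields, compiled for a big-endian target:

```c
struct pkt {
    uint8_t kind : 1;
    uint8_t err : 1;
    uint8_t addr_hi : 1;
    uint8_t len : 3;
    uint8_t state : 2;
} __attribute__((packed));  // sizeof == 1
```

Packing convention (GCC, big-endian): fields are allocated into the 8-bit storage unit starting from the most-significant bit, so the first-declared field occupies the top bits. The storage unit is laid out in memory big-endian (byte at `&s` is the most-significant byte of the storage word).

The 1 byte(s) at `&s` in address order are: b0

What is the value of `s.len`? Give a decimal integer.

4

[0]=0xb0 (big-endian) → word 0xb0
kind:1 @ bit 7 → (0xb0>>7)&0x1 = 0x1
err:1 @ bit 6 → (0xb0>>6)&0x1 = 0x0
addr_hi:1 @ bit 5 → (0xb0>>5)&0x1 = 0x1
len:3 @ bit 2 → (0xb0>>2)&0x7 = 0x4  ←
state:2 @ bit 0 → (0xb0>>0)&0x3 = 0x0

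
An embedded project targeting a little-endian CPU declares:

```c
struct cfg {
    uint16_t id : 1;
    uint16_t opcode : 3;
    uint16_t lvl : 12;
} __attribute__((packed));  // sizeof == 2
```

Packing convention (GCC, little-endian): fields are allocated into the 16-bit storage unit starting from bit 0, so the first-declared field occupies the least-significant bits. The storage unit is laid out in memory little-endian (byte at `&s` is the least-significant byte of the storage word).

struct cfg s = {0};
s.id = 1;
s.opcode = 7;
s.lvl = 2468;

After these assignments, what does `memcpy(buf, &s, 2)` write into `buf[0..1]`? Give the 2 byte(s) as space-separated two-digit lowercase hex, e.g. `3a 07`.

4f 9a

[0+:1] id=1 & 0x1 = 0x1; word=0x0001
[1+:3] opcode=7 & 0x7 = 0x7; word=0x000f
[4+:12] lvl=2468 & 0xfff = 0x9a4; word=0x9a4f
word = 0x9a4f → little-endian bytes:
  [0]=0x4f  [1]=0x9a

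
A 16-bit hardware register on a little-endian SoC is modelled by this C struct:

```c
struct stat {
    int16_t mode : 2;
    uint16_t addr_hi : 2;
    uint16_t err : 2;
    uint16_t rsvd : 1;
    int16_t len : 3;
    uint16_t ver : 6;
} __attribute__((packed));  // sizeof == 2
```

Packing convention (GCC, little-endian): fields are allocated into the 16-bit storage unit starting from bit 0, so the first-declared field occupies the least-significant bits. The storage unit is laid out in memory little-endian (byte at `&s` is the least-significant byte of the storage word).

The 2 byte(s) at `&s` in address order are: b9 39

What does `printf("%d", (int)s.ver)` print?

[0]=0xb9 [1]=0x39 (little-endian) → word 0x39b9
mode [0+:2] = (word>>0) & 0x3 = 1
addr_hi [2+:2] = (word>>2) & 0x3 = 2
err [4+:2] = (word>>4) & 0x3 = 3
rsvd [6+:1] = (word>>6) & 0x1 = 0
len [7+:3] = (word>>7) & 0x7 = 3
ver [10+:6] = (word>>10) & 0x3f = 14  ←

14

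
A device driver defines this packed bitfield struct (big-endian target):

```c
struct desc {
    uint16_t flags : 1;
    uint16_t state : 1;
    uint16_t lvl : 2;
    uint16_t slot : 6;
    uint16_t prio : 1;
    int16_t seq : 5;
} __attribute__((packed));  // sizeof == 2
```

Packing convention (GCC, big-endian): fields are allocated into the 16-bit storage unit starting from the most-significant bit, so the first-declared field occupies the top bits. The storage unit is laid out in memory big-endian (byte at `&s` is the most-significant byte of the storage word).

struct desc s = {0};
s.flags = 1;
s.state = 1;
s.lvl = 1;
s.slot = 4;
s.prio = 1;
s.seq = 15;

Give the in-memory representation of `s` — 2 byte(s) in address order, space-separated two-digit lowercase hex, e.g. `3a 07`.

d1 2f

flags (1b) val=1 bits=0x1 at bit 15: 0x8000
state (1b) val=1 bits=0x1 at bit 14: 0xc000
lvl (2b) val=1 bits=0x1 at bit 12: 0xd000
slot (6b) val=4 bits=0x4 at bit 6: 0xd100
prio (1b) val=1 bits=0x1 at bit 5: 0xd120
seq (5b) val=15 bits=0xf at bit 0: 0xd12f
word = 0xd12f → big-endian bytes:
  [0]=0xd1  [1]=0x2f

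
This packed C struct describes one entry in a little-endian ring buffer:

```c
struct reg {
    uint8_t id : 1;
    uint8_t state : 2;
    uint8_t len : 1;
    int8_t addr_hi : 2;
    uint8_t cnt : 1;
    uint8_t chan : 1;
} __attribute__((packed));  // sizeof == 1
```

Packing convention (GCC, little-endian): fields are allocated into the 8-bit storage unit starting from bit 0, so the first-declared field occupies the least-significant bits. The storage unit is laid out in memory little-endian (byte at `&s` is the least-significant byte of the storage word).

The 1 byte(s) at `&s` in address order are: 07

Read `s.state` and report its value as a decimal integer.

3

[0]=0x07 (little-endian) → word 0x07
id:1 @ bit 0 → (0x07>>0)&0x1 = 0x1
state:2 @ bit 1 → (0x07>>1)&0x3 = 0x3  ←
len:1 @ bit 3 → (0x07>>3)&0x1 = 0x0
addr_hi:2 @ bit 4 → (0x07>>4)&0x3 = 0x0
cnt:1 @ bit 6 → (0x07>>6)&0x1 = 0x0
chan:1 @ bit 7 → (0x07>>7)&0x1 = 0x0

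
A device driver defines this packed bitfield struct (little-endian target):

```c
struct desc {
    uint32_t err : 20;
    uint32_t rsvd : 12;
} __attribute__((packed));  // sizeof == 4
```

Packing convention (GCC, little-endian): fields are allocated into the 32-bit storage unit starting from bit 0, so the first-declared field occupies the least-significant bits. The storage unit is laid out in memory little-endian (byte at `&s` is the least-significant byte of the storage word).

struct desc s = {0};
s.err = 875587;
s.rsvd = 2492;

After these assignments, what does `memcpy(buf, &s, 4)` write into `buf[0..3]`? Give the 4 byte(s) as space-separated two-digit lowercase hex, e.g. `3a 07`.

43 5c cd 9b

[0+:20] err=875587 & 0xfffff = 0xd5c43; word=0x000d5c43
[20+:12] rsvd=2492 & 0xfff = 0x9bc; word=0x9bcd5c43
word = 0x9bcd5c43 → little-endian bytes:
  [0]=0x43  [1]=0x5c  [2]=0xcd  [3]=0x9b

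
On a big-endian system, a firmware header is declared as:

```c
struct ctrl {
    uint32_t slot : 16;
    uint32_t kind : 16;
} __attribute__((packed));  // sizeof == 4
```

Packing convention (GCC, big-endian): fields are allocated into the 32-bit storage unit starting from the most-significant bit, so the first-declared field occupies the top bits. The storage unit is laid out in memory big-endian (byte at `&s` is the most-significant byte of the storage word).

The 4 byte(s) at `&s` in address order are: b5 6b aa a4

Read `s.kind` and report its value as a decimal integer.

[0]=0xb5 [1]=0x6b [2]=0xaa [3]=0xa4 (big-endian) → word 0xb56baaa4
slot [16+:16] = (word>>16) & 0xffff = 46443
kind [0+:16] = (word>>0) & 0xffff = 43684  ←

43684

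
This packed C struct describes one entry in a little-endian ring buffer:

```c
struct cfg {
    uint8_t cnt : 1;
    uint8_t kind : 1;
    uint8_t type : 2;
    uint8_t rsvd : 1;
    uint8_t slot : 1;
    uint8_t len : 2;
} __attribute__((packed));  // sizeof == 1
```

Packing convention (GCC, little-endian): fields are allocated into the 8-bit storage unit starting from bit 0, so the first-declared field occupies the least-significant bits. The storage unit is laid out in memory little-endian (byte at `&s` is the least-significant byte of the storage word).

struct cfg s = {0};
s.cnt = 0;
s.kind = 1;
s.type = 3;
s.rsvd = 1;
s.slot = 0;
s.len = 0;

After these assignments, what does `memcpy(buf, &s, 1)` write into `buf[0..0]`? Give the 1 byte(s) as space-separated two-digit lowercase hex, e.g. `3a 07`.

cnt:1 = 0 → 0x0 << 0 → word 0x00
kind:1 = 1 → 0x1 << 1 → word 0x02
type:2 = 3 → 0x3 << 2 → word 0x0e
rsvd:1 = 1 → 0x1 << 4 → word 0x1e
slot:1 = 0 → 0x0 << 5 → word 0x1e
len:2 = 0 → 0x0 << 6 → word 0x1e
word = 0x1e → little-endian bytes:
  [0]=0x1e

1e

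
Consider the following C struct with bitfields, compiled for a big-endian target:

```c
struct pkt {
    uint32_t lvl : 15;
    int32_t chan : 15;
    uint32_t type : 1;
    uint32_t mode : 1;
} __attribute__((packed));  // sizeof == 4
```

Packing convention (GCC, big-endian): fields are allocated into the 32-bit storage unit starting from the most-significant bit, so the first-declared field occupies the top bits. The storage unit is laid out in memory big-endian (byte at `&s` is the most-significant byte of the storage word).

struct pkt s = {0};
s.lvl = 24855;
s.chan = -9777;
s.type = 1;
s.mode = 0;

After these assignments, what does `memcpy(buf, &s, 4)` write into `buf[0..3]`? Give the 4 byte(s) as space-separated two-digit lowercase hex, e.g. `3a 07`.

c2 2f 67 3e

lvl (15b) val=24855 bits=0x6117 at bit 17: 0xc22e0000
chan (15b) val=-9777 bits=0x59cf at bit 2: 0xc22f673c
type (1b) val=1 bits=0x1 at bit 1: 0xc22f673e
mode (1b) val=0 bits=0x0 at bit 0: 0xc22f673e
word = 0xc22f673e → big-endian bytes:
  [0]=0xc2  [1]=0x2f  [2]=0x67  [3]=0x3e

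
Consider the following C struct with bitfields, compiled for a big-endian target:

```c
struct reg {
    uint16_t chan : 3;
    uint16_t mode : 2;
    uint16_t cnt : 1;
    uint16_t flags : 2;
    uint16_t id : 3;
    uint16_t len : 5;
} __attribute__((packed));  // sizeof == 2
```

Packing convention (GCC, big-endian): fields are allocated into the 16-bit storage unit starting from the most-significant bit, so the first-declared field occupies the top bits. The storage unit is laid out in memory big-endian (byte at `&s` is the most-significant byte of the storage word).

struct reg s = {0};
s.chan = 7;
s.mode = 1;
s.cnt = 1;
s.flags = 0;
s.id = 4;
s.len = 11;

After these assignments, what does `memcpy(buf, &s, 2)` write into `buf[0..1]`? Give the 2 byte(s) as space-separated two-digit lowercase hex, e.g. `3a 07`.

ec 8b

chan (3b) val=7 bits=0x7 at bit 13: 0xe000
mode (2b) val=1 bits=0x1 at bit 11: 0xe800
cnt (1b) val=1 bits=0x1 at bit 10: 0xec00
flags (2b) val=0 bits=0x0 at bit 8: 0xec00
id (3b) val=4 bits=0x4 at bit 5: 0xec80
len (5b) val=11 bits=0xb at bit 0: 0xec8b
word = 0xec8b → big-endian bytes:
  [0]=0xec  [1]=0x8b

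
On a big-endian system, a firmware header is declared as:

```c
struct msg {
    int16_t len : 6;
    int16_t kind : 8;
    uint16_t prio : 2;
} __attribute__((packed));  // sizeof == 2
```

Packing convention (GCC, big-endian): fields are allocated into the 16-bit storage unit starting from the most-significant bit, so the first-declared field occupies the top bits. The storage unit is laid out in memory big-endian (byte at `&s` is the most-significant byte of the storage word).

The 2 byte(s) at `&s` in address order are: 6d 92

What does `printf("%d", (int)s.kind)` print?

100

[0]=0x6d [1]=0x92 (big-endian) → word 0x6d92
len [10+:6] = (word>>10) & 0x3f = 27
kind [2+:8] = (word>>2) & 0xff = 100  ←
prio [0+:2] = (word>>0) & 0x3 = 2
kind signed 8b, MSB=0: value = 100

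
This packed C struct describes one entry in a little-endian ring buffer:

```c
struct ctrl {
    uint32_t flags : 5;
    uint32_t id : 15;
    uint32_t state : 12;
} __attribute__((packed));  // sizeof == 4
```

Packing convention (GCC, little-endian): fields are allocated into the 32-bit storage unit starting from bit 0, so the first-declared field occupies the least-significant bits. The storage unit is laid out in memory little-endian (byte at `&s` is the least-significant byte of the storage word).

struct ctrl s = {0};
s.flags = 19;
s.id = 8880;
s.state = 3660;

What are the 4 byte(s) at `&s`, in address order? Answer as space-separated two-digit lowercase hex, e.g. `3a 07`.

13 56 c4 e4

[0+:5] flags=19 & 0x1f = 0x13; word=0x00000013
[5+:15] id=8880 & 0x7fff = 0x22b0; word=0x00045613
[20+:12] state=3660 & 0xfff = 0xe4c; word=0xe4c45613
word = 0xe4c45613 → little-endian bytes:
  [0]=0x13  [1]=0x56  [2]=0xc4  [3]=0xe4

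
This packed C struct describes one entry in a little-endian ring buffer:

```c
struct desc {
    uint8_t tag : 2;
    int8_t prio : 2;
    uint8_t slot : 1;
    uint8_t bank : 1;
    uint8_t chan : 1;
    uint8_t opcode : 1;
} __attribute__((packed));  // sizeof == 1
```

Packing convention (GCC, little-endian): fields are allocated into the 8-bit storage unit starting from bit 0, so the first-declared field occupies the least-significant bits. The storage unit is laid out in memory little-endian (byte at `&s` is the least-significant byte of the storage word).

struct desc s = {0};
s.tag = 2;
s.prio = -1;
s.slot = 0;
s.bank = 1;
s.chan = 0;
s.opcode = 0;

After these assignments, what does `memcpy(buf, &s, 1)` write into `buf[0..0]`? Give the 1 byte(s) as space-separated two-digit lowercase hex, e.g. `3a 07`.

tag:2 = 2 → 0x2 << 0 → word 0x02
prio:2 = -1 → 0x3 << 2 → word 0x0e
slot:1 = 0 → 0x0 << 4 → word 0x0e
bank:1 = 1 → 0x1 << 5 → word 0x2e
chan:1 = 0 → 0x0 << 6 → word 0x2e
opcode:1 = 0 → 0x0 << 7 → word 0x2e
word = 0x2e → little-endian bytes:
  [0]=0x2e

2e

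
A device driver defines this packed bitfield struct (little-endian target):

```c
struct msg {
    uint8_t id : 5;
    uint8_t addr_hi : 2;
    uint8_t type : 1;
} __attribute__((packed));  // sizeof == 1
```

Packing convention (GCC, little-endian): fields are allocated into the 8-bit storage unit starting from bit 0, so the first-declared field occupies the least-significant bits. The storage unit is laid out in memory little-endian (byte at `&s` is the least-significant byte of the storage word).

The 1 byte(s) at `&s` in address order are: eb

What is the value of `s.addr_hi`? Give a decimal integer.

3

[0]=0xeb (little-endian) → word 0xeb
id [0+:5] = (word>>0) & 0x1f = 11
addr_hi [5+:2] = (word>>5) & 0x3 = 3  ←
type [7+:1] = (word>>7) & 0x1 = 1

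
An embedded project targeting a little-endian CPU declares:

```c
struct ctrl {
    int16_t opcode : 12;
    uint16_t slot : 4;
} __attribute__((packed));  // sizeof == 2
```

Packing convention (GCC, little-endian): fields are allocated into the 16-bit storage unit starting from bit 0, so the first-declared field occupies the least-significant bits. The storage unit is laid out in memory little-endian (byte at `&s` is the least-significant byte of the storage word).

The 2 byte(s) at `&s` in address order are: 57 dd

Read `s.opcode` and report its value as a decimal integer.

[0]=0x57 [1]=0xdd (little-endian) → word 0xdd57
opcode:12 @ bit 0 → (0xdd57>>0)&0xfff = 0xd57  ←
slot:4 @ bit 12 → (0xdd57>>12)&0xf = 0xd
opcode signed 12b, MSB=1: 3415 - 4096 = -681

-681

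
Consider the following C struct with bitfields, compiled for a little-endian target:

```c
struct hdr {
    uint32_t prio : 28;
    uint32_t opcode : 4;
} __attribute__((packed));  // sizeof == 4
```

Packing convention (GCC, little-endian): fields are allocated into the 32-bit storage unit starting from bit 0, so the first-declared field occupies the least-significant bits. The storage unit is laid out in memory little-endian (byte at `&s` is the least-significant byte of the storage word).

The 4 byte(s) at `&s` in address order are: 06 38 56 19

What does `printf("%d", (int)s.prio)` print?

156645382

[0]=0x06 [1]=0x38 [2]=0x56 [3]=0x19 (little-endian) → word 0x19563806
prio [0+:28] = (word>>0) & 0xfffffff = 156645382  ←
opcode [28+:4] = (word>>28) & 0xf = 1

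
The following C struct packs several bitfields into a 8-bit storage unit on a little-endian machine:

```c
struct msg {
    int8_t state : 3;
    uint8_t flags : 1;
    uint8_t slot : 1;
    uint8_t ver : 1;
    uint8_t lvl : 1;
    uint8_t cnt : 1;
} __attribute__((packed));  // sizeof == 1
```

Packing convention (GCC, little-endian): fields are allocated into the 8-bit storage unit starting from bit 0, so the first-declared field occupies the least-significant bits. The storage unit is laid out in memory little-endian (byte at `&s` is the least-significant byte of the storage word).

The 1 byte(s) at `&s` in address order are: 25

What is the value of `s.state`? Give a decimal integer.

-3

[0]=0x25 (little-endian) → word 0x25
state [0+:3] = (word>>0) & 0x7 = 5  ←
flags [3+:1] = (word>>3) & 0x1 = 0
slot [4+:1] = (word>>4) & 0x1 = 0
ver [5+:1] = (word>>5) & 0x1 = 1
lvl [6+:1] = (word>>6) & 0x1 = 0
cnt [7+:1] = (word>>7) & 0x1 = 0
state signed 3b, MSB=1: 5 - 8 = -3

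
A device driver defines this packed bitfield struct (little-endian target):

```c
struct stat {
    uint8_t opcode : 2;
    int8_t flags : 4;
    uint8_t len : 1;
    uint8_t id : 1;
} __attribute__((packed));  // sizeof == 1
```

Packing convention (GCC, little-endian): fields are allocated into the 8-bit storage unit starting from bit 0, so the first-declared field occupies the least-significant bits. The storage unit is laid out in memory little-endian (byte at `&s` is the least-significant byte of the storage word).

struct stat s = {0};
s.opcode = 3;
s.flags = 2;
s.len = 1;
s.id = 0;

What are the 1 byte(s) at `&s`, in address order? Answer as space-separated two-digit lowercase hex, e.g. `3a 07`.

opcode:2 = 3 → 0x3 << 0 → word 0x03
flags:4 = 2 → 0x2 << 2 → word 0x0b
len:1 = 1 → 0x1 << 6 → word 0x4b
id:1 = 0 → 0x0 << 7 → word 0x4b
word = 0x4b → little-endian bytes:
  [0]=0x4b

4b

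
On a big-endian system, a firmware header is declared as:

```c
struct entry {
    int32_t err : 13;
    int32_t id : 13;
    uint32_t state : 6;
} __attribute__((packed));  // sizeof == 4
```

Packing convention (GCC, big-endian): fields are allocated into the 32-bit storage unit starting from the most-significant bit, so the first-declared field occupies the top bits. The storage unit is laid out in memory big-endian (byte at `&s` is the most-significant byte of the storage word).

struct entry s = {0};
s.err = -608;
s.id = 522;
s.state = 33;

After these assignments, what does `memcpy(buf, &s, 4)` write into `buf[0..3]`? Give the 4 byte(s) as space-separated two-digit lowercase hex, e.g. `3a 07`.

ed 00 82 a1

err (13b) val=-608 bits=0x1da0 at bit 19: 0xed000000
id (13b) val=522 bits=0x20a at bit 6: 0xed008280
state (6b) val=33 bits=0x21 at bit 0: 0xed0082a1
word = 0xed0082a1 → big-endian bytes:
  [0]=0xed  [1]=0x00  [2]=0x82  [3]=0xa1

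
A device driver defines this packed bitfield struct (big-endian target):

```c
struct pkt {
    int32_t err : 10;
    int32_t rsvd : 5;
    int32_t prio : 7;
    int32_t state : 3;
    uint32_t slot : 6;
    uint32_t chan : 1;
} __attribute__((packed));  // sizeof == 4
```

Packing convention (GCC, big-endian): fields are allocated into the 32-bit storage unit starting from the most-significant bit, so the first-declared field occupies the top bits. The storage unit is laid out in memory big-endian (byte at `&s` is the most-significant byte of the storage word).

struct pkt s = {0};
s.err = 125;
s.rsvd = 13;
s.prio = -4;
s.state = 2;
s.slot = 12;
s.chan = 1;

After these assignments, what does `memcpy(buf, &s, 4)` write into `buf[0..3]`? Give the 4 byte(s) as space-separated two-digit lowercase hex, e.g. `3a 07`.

1f 5b f1 19

err:10 = 125 → 0x7d << 22 → word 0x1f400000
rsvd:5 = 13 → 0xd << 17 → word 0x1f5a0000
prio:7 = -4 → 0x7c << 10 → word 0x1f5bf000
state:3 = 2 → 0x2 << 7 → word 0x1f5bf100
slot:6 = 12 → 0xc << 1 → word 0x1f5bf118
chan:1 = 1 → 0x1 << 0 → word 0x1f5bf119
word = 0x1f5bf119 → big-endian bytes:
  [0]=0x1f  [1]=0x5b  [2]=0xf1  [3]=0x19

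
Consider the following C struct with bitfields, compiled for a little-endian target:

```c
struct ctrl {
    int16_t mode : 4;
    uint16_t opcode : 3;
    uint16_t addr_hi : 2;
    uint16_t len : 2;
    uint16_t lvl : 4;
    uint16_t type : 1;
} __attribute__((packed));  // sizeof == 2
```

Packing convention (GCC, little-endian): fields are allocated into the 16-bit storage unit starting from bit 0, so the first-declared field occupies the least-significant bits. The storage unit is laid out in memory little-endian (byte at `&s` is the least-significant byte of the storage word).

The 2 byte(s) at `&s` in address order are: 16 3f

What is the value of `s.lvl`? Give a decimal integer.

[0]=0x16 [1]=0x3f (little-endian) → word 0x3f16
mode [0+:4] = (word>>0) & 0xf = 6
opcode [4+:3] = (word>>4) & 0x7 = 1
addr_hi [7+:2] = (word>>7) & 0x3 = 2
len [9+:2] = (word>>9) & 0x3 = 3
lvl [11+:4] = (word>>11) & 0xf = 7  ←
type [15+:1] = (word>>15) & 0x1 = 0

7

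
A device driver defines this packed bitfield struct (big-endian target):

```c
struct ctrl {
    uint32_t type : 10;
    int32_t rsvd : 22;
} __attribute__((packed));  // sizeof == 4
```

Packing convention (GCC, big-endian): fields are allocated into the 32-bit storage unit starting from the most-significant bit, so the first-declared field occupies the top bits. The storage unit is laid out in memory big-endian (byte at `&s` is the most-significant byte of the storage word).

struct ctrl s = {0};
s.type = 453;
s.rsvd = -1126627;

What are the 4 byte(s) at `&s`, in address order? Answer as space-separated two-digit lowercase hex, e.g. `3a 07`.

71 6e cf 1d

[22+:10] type=453 & 0x3ff = 0x1c5; word=0x71400000
[0+:22] rsvd=-1126627 & 0x3fffff = 0x2ecf1d; word=0x716ecf1d
word = 0x716ecf1d → big-endian bytes:
  [0]=0x71  [1]=0x6e  [2]=0xcf  [3]=0x1d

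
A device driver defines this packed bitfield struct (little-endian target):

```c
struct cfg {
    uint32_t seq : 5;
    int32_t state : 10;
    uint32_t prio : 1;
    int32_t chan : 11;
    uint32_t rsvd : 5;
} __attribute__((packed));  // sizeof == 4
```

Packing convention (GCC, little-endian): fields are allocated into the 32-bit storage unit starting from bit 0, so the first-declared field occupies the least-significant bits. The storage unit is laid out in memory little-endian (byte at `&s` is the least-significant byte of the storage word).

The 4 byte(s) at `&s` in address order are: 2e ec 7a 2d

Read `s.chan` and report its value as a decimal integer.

[0]=0x2e [1]=0xec [2]=0x7a [3]=0x2d (little-endian) → word 0x2d7aec2e
seq:5 @ bit 0 → (0x2d7aec2e>>0)&0x1f = 0xe
state:10 @ bit 5 → (0x2d7aec2e>>5)&0x3ff = 0x361
prio:1 @ bit 15 → (0x2d7aec2e>>15)&0x1 = 0x1
chan:11 @ bit 16 → (0x2d7aec2e>>16)&0x7ff = 0x57a  ←
rsvd:5 @ bit 27 → (0x2d7aec2e>>27)&0x1f = 0x5
chan signed 11b, MSB=1: 1402 - 2048 = -646

-646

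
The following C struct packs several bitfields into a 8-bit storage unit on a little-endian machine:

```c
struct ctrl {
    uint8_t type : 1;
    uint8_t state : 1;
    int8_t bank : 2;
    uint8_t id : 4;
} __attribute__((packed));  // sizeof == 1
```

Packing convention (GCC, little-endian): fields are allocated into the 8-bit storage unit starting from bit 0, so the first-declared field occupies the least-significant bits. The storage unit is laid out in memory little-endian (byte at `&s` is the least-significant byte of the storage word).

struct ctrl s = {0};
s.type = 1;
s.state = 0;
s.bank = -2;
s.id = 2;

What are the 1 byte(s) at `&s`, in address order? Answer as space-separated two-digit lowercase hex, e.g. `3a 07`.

29

type (1b) val=1 bits=0x1 at bit 0: 0x01
state (1b) val=0 bits=0x0 at bit 1: 0x01
bank (2b) val=-2 bits=0x2 at bit 2: 0x09
id (4b) val=2 bits=0x2 at bit 4: 0x29
word = 0x29 → little-endian bytes:
  [0]=0x29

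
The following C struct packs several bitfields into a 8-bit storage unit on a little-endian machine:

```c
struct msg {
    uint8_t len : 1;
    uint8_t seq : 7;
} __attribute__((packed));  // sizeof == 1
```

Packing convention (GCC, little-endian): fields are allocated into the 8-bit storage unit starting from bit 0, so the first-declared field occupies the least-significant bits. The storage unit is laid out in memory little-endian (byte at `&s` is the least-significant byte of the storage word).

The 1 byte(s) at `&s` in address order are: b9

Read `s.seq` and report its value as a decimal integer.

92

[0]=0xb9 (little-endian) → word 0xb9
len:1 @ bit 0 → (0xb9>>0)&0x1 = 0x1
seq:7 @ bit 1 → (0xb9>>1)&0x7f = 0x5c  ←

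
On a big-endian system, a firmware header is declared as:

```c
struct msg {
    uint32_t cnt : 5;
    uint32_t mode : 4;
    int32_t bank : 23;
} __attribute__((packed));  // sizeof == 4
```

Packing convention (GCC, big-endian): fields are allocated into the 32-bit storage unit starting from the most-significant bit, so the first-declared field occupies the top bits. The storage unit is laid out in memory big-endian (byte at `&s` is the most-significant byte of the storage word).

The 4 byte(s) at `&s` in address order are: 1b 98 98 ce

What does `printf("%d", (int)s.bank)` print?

[0]=0x1b [1]=0x98 [2]=0x98 [3]=0xce (big-endian) → word 0x1b9898ce
cnt:5 @ bit 27 → (0x1b9898ce>>27)&0x1f = 0x3
mode:4 @ bit 23 → (0x1b9898ce>>23)&0xf = 0x7
bank:23 @ bit 0 → (0x1b9898ce>>0)&0x7fffff = 0x1898ce  ←
bank signed 23b, MSB=0: value = 1611982

1611982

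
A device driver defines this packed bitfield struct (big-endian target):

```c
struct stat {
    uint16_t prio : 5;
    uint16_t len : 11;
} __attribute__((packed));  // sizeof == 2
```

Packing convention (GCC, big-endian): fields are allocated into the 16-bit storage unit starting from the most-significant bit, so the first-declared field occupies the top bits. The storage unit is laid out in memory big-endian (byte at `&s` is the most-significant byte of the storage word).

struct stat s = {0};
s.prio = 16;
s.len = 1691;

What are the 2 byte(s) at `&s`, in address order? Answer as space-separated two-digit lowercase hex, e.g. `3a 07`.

86 9b

[11+:5] prio=16 & 0x1f = 0x10; word=0x8000
[0+:11] len=1691 & 0x7ff = 0x69b; word=0x869b
word = 0x869b → big-endian bytes:
  [0]=0x86  [1]=0x9b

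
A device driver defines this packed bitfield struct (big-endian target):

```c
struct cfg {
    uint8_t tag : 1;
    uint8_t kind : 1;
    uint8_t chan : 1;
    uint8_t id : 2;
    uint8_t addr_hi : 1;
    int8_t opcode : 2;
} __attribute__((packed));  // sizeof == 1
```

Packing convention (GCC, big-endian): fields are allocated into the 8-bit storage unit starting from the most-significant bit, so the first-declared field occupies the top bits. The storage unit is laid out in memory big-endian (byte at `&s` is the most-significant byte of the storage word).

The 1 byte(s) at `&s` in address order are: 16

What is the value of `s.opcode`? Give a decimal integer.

[0]=0x16 (big-endian) → word 0x16
tag:1 @ bit 7 → (0x16>>7)&0x1 = 0x0
kind:1 @ bit 6 → (0x16>>6)&0x1 = 0x0
chan:1 @ bit 5 → (0x16>>5)&0x1 = 0x0
id:2 @ bit 3 → (0x16>>3)&0x3 = 0x2
addr_hi:1 @ bit 2 → (0x16>>2)&0x1 = 0x1
opcode:2 @ bit 0 → (0x16>>0)&0x3 = 0x2  ←
opcode signed 2b, MSB=1: 2 - 4 = -2

-2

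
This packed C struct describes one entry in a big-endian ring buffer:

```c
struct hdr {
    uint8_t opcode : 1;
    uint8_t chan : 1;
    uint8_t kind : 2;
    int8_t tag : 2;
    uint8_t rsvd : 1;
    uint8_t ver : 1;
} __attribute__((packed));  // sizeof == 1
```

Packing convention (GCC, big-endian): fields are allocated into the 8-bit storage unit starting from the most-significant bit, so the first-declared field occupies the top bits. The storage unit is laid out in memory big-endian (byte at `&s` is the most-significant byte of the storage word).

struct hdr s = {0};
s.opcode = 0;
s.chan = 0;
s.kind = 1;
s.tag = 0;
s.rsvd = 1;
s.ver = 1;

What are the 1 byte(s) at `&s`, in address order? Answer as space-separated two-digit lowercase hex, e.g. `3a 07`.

opcode (1b) val=0 bits=0x0 at bit 7: 0x00
chan (1b) val=0 bits=0x0 at bit 6: 0x00
kind (2b) val=1 bits=0x1 at bit 4: 0x10
tag (2b) val=0 bits=0x0 at bit 2: 0x10
rsvd (1b) val=1 bits=0x1 at bit 1: 0x12
ver (1b) val=1 bits=0x1 at bit 0: 0x13
word = 0x13 → big-endian bytes:
  [0]=0x13

13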